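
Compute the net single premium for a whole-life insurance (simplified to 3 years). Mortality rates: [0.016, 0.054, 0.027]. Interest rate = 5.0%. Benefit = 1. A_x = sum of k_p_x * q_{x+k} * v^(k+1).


v = 0.952381
Year 0: k_p_x=1.0, q=0.016, term=0.015238
Year 1: k_p_x=0.984, q=0.054, term=0.048196
Year 2: k_p_x=0.930864, q=0.027, term=0.021711
A_x = 0.0851


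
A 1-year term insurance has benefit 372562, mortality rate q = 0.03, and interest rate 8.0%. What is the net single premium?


NSP = benefit * q * v
v = 1/(1+i) = 0.925926
NSP = 372562 * 0.03 * 0.925926
= 10348.9444


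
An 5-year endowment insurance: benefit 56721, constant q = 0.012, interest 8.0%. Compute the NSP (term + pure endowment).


Term component = 2658.1195
Pure endowment = 5_p_x * v^5 * benefit = 0.941423 * 0.680583 * 56721 = 36342.0837
NSP = 39000.2032


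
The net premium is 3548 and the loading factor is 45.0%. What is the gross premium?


Gross = net * (1 + loading)
= 3548 * (1 + 0.45)
= 3548 * 1.45
= 5144.6


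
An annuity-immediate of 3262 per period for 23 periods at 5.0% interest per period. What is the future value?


FV = PMT * ((1+i)^n - 1) / i
= 3262 * ((1.05)^23 - 1) / 0.05
= 3262 * (3.071524 - 1) / 0.05
= 135146.2098


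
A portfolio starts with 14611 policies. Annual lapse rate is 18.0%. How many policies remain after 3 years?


remaining = initial * (1 - lapse)^years
= 14611 * (1 - 0.18)^3
= 14611 * 0.551368
= 8056.0378


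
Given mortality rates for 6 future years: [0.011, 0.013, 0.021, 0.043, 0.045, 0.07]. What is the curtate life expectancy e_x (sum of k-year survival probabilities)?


e_x = sum_{k=1}^{n} k_p_x
k_p_x values:
  1_p_x = 0.989
  2_p_x = 0.976143
  3_p_x = 0.955644
  4_p_x = 0.914551
  5_p_x = 0.873396
  6_p_x = 0.812259
e_x = 5.521


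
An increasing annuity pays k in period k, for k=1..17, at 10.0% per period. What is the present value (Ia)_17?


(Ia)_n = sum_{k=1}^{n} k * v^k, v = 1/(1+i)
v = 0.909091
Sum computed term by term:
(Ia)_17 = 54.6035


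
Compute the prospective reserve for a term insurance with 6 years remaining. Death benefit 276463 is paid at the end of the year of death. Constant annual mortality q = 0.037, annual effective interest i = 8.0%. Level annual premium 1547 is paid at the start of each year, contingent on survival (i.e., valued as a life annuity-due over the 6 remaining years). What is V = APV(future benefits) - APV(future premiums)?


v = 1/(1+i) = 0.925926
APV(future benefits) per unit = sum_{k=0}^{5} k_p_x * q * v^(k+1) = 0.1573
APV(future benefits) = 276463 * 0.1573 = 43487.6591
Life annuity-due factor ä_{x:6} = sum_{k=0}^{5} k_p_x * v^k = 4.591463
APV(future premiums) = 1547 * 4.591463 = 7102.9925
V = 43487.6591 - 7102.9925
= 36384.6665


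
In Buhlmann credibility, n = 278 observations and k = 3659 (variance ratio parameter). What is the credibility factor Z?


Z = n / (n + k)
= 278 / (278 + 3659)
= 278 / 3937
= 0.0706


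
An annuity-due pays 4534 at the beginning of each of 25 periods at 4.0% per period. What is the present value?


PV_due = PMT * (1-(1+i)^(-n))/i * (1+i)
PV_immediate = 70830.5105
PV_due = 70830.5105 * 1.04
= 73663.7309


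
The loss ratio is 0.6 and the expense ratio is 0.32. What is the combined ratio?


Combined ratio = loss ratio + expense ratio
= 0.6 + 0.32
= 0.92


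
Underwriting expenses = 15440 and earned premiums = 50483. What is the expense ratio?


Expense ratio = expenses / premiums
= 15440 / 50483
= 0.3058


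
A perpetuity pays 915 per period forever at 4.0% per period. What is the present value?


PV = PMT / i
= 915 / 0.04
= 22875.0


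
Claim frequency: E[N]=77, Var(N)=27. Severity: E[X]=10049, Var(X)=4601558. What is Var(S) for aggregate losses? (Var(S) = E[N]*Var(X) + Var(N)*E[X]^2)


Var(S) = E[N]*Var(X) + Var(N)*E[X]^2
= 77*4601558 + 27*10049^2
= 354319966 + 2726524827
= 3.0808e+09


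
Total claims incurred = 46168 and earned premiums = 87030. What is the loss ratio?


Loss ratio = claims / premiums
= 46168 / 87030
= 0.5305


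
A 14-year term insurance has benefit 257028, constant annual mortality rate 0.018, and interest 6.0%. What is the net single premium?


NSP = benefit * sum_{k=0}^{n-1} k_p_x * q * v^(k+1)
With constant q=0.018, v=0.943396
Sum = 0.151618
NSP = 257028 * 0.151618
= 38970.1207


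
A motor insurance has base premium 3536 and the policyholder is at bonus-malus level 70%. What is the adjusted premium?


adjusted = base * BM_level / 100
= 3536 * 70 / 100
= 3536 * 0.7
= 2475.2


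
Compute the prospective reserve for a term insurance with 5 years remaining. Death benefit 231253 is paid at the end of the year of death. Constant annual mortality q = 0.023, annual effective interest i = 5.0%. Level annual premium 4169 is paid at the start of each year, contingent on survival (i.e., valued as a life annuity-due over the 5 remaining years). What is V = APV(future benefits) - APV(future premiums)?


v = 1/(1+i) = 0.952381
APV(future benefits) per unit = sum_{k=0}^{4} k_p_x * q * v^(k+1) = 0.095317
APV(future benefits) = 231253 * 0.095317 = 22042.4049
Life annuity-due factor ä_{x:5} = sum_{k=0}^{4} k_p_x * v^k = 4.351441
APV(future premiums) = 4169 * 4.351441 = 18141.156
V = 22042.4049 - 18141.156
= 3901.2489


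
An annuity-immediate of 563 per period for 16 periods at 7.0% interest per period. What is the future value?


FV = PMT * ((1+i)^n - 1) / i
= 563 * ((1.07)^16 - 1) / 0.07
= 563 * (2.952164 - 1) / 0.07
= 15700.9741


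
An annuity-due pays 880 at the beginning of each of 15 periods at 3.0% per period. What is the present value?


PV_due = PMT * (1-(1+i)^(-n))/i * (1+i)
PV_immediate = 10505.3829
PV_due = 10505.3829 * 1.03
= 10820.5444


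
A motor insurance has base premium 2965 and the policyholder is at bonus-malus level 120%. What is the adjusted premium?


adjusted = base * BM_level / 100
= 2965 * 120 / 100
= 2965 * 1.2
= 3558.0


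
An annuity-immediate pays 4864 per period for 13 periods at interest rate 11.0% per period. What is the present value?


PV = PMT * (1 - (1+i)^(-n)) / i
= 4864 * (1 - (1+0.11)^(-13)) / 0.11
= 4864 * (1 - 0.257514) / 0.11
= 4864 * 6.74987
= 32831.3696


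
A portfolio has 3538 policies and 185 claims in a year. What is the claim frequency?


frequency = claims / policies
= 185 / 3538
= 0.0523


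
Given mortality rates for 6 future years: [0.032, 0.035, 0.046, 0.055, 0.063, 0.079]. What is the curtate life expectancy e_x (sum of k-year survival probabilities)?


e_x = sum_{k=1}^{n} k_p_x
k_p_x values:
  1_p_x = 0.968
  2_p_x = 0.93412
  3_p_x = 0.89115
  4_p_x = 0.842137
  5_p_x = 0.789083
  6_p_x = 0.726745
e_x = 5.1512


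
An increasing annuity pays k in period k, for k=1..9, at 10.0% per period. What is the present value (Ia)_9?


(Ia)_n = sum_{k=1}^{n} k * v^k, v = 1/(1+i)
v = 0.909091
Sum computed term by term:
(Ia)_9 = 25.1805


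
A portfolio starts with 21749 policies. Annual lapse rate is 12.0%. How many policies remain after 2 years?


remaining = initial * (1 - lapse)^years
= 21749 * (1 - 0.12)^2
= 21749 * 0.7744
= 16842.4256


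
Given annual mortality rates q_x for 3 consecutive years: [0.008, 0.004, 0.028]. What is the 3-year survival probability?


p_k = 1 - q_k for each year
Survival = product of (1 - q_k)
= 0.992 * 0.996 * 0.972
= 0.9604


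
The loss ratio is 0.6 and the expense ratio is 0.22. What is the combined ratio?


Combined ratio = loss ratio + expense ratio
= 0.6 + 0.22
= 0.82


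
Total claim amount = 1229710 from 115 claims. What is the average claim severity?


severity = total / number
= 1229710 / 115
= 10693.1304


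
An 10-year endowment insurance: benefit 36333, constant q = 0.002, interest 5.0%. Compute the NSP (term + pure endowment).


Term component = 556.5309
Pure endowment = 10_p_x * v^10 * benefit = 0.980179 * 0.613913 * 36333 = 21863.1977
NSP = 22419.7285


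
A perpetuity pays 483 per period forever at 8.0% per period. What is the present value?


PV = PMT / i
= 483 / 0.08
= 6037.5


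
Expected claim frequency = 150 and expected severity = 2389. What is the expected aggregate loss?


E[S] = E[N] * E[X]
= 150 * 2389
= 358350


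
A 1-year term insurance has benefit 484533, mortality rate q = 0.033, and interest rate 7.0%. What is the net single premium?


NSP = benefit * q * v
v = 1/(1+i) = 0.934579
NSP = 484533 * 0.033 * 0.934579
= 14943.5411


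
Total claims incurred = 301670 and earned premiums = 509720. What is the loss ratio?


Loss ratio = claims / premiums
= 301670 / 509720
= 0.5918


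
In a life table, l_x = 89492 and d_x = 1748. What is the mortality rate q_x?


q_x = d_x / l_x
= 1748 / 89492
= 0.0195


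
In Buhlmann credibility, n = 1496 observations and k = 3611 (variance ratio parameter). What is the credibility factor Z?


Z = n / (n + k)
= 1496 / (1496 + 3611)
= 1496 / 5107
= 0.2929


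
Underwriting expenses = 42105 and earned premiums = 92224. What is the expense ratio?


Expense ratio = expenses / premiums
= 42105 / 92224
= 0.4566


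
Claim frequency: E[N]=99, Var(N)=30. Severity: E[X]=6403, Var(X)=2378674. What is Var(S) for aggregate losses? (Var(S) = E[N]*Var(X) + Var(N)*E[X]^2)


Var(S) = E[N]*Var(X) + Var(N)*E[X]^2
= 99*2378674 + 30*6403^2
= 235488726 + 1229952270
= 1.4654e+09


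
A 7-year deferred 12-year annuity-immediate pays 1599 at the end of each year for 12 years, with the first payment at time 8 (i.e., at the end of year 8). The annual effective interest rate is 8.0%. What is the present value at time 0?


PV at time 7 of the 12-year annuity-immediate:
a_n = 1599 * (1-(1+0.08)^(-12))/0.08 = 12050.1887
Discount back 7 years to time 0:
PV = 12050.1887 * (1+0.08)^(-7)
= 12050.1887 * 0.58349
= 7031.1694


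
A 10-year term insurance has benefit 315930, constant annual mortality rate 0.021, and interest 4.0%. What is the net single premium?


NSP = benefit * sum_{k=0}^{n-1} k_p_x * q * v^(k+1)
With constant q=0.021, v=0.961538
Sum = 0.156165
NSP = 315930 * 0.156165
= 49337.149


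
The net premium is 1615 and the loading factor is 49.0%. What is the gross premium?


Gross = net * (1 + loading)
= 1615 * (1 + 0.49)
= 1615 * 1.49
= 2406.35


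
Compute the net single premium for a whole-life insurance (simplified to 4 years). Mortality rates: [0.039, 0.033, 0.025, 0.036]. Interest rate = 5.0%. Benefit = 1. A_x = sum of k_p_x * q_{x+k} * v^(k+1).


v = 0.952381
Year 0: k_p_x=1.0, q=0.039, term=0.037143
Year 1: k_p_x=0.961, q=0.033, term=0.028765
Year 2: k_p_x=0.929287, q=0.025, term=0.020069
Year 3: k_p_x=0.906055, q=0.036, term=0.026835
A_x = 0.1128


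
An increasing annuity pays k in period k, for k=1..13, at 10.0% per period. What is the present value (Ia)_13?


(Ia)_n = sum_{k=1}^{n} k * v^k, v = 1/(1+i)
v = 0.909091
Sum computed term by term:
(Ia)_13 = 40.4805


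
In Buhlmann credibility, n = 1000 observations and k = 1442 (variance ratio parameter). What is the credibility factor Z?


Z = n / (n + k)
= 1000 / (1000 + 1442)
= 1000 / 2442
= 0.4095


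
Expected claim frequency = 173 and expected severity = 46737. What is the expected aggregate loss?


E[S] = E[N] * E[X]
= 173 * 46737
= 8.0855e+06


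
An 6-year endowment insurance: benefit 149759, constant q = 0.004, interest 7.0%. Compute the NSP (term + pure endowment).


Term component = 2829.1573
Pure endowment = 6_p_x * v^6 * benefit = 0.976239 * 0.666342 * 149759 = 97419.5896
NSP = 100248.747


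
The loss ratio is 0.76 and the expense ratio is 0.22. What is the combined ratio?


Combined ratio = loss ratio + expense ratio
= 0.76 + 0.22
= 0.98


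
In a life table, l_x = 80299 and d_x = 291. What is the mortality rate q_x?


q_x = d_x / l_x
= 291 / 80299
= 0.0036


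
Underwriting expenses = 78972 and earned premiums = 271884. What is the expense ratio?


Expense ratio = expenses / premiums
= 78972 / 271884
= 0.2905


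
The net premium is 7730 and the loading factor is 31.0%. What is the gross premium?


Gross = net * (1 + loading)
= 7730 * (1 + 0.31)
= 7730 * 1.31
= 10126.3


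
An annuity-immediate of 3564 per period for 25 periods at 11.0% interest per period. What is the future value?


FV = PMT * ((1+i)^n - 1) / i
= 3564 * ((1.11)^25 - 1) / 0.11
= 3564 * (13.585464 - 1) / 0.11
= 407769.0272


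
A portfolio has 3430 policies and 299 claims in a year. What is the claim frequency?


frequency = claims / policies
= 299 / 3430
= 0.0872


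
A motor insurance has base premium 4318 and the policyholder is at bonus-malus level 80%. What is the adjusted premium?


adjusted = base * BM_level / 100
= 4318 * 80 / 100
= 4318 * 0.8
= 3454.4


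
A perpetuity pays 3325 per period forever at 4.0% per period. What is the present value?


PV = PMT / i
= 3325 / 0.04
= 83125.0


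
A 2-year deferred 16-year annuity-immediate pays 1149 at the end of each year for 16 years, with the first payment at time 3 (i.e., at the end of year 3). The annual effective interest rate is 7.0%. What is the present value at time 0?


PV at time 2 of the 16-year annuity-immediate:
a_n = 1149 * (1-(1+0.07)^(-16))/0.07 = 10854.1992
Discount back 2 years to time 0:
PV = 10854.1992 * (1+0.07)^(-2)
= 10854.1992 * 0.873439
= 9480.478


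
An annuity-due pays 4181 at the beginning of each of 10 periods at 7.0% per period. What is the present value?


PV_due = PMT * (1-(1+i)^(-n))/i * (1+i)
PV_immediate = 29365.5944
PV_due = 29365.5944 * 1.07
= 31421.186


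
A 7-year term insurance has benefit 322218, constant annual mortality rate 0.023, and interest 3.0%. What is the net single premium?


NSP = benefit * sum_{k=0}^{n-1} k_p_x * q * v^(k+1)
With constant q=0.023, v=0.970874
Sum = 0.134147
NSP = 322218 * 0.134147
= 43224.6671


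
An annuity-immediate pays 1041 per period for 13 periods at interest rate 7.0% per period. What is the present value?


PV = PMT * (1 - (1+i)^(-n)) / i
= 1041 * (1 - (1+0.07)^(-13)) / 0.07
= 1041 * (1 - 0.414964) / 0.07
= 1041 * 8.357651
= 8700.3144


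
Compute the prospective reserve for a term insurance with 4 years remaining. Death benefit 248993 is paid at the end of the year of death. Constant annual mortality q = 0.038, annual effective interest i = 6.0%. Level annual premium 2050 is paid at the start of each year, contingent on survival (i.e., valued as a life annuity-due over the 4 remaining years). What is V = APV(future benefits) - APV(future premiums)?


v = 1/(1+i) = 0.943396
APV(future benefits) per unit = sum_{k=0}^{3} k_p_x * q * v^(k+1) = 0.124707
APV(future benefits) = 248993 * 0.124707 = 31051.2944
Life annuity-due factor ä_{x:4} = sum_{k=0}^{3} k_p_x * v^k = 3.478683
APV(future premiums) = 2050 * 3.478683 = 7131.2999
V = 31051.2944 - 7131.2999
= 23919.9945


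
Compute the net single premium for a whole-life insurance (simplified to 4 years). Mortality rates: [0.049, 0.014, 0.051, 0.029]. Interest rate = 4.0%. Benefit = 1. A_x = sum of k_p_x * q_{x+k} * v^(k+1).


v = 0.961538
Year 0: k_p_x=1.0, q=0.049, term=0.047115
Year 1: k_p_x=0.951, q=0.014, term=0.01231
Year 2: k_p_x=0.937686, q=0.051, term=0.042514
Year 3: k_p_x=0.889864, q=0.029, term=0.022059
A_x = 0.124


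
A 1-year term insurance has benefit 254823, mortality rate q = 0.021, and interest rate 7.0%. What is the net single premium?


NSP = benefit * q * v
v = 1/(1+i) = 0.934579
NSP = 254823 * 0.021 * 0.934579
= 5001.1991


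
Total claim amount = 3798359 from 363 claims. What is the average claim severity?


severity = total / number
= 3798359 / 363
= 10463.7989


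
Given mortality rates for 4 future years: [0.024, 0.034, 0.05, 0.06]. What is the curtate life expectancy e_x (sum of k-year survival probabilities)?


e_x = sum_{k=1}^{n} k_p_x
k_p_x values:
  1_p_x = 0.976
  2_p_x = 0.942816
  3_p_x = 0.895675
  4_p_x = 0.841935
e_x = 3.6564


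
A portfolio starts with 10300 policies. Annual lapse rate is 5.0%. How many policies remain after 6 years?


remaining = initial * (1 - lapse)^years
= 10300 * (1 - 0.05)^6
= 10300 * 0.735092
= 7571.4465


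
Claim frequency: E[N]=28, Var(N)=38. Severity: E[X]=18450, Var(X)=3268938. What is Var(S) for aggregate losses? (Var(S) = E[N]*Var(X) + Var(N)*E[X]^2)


Var(S) = E[N]*Var(X) + Var(N)*E[X]^2
= 28*3268938 + 38*18450^2
= 91530264 + 12935295000
= 1.3027e+10


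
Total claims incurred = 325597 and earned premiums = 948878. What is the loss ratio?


Loss ratio = claims / premiums
= 325597 / 948878
= 0.3431


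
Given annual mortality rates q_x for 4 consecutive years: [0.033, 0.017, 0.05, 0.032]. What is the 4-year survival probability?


p_k = 1 - q_k for each year
Survival = product of (1 - q_k)
= 0.967 * 0.983 * 0.95 * 0.968
= 0.8741


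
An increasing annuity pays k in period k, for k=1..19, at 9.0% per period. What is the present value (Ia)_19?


(Ia)_n = sum_{k=1}^{n} k * v^k, v = 1/(1+i)
v = 0.917431
Sum computed term by term:
(Ia)_19 = 67.3369


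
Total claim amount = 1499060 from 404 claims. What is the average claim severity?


severity = total / number
= 1499060 / 404
= 3710.5446


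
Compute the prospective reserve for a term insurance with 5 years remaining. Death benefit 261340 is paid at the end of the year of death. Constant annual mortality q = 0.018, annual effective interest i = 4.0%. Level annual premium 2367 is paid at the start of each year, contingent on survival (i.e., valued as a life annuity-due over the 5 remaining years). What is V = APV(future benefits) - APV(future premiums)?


v = 1/(1+i) = 0.961538
APV(future benefits) per unit = sum_{k=0}^{4} k_p_x * q * v^(k+1) = 0.07741
APV(future benefits) = 261340 * 0.07741 = 20230.2136
Life annuity-due factor ä_{x:5} = sum_{k=0}^{4} k_p_x * v^k = 4.472552
APV(future premiums) = 2367 * 4.472552 = 10586.531
V = 20230.2136 - 10586.531
= 9643.6826


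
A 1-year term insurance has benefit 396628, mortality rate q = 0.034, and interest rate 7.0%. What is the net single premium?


NSP = benefit * q * v
v = 1/(1+i) = 0.934579
NSP = 396628 * 0.034 * 0.934579
= 12603.1327


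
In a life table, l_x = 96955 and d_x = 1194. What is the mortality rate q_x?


q_x = d_x / l_x
= 1194 / 96955
= 0.0123


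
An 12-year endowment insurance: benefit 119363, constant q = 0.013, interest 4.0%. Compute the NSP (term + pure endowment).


Term component = 13648.2931
Pure endowment = 12_p_x * v^12 * benefit = 0.854685 * 0.624597 * 119363 = 63719.9588
NSP = 77368.2519


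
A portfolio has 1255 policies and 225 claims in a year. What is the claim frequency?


frequency = claims / policies
= 225 / 1255
= 0.1793


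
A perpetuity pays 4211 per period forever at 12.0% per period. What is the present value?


PV = PMT / i
= 4211 / 0.12
= 35091.6667


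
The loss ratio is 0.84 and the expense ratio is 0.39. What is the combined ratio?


Combined ratio = loss ratio + expense ratio
= 0.84 + 0.39
= 1.23


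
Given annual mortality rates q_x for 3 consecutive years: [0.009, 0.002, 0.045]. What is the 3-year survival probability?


p_k = 1 - q_k for each year
Survival = product of (1 - q_k)
= 0.991 * 0.998 * 0.955
= 0.9445


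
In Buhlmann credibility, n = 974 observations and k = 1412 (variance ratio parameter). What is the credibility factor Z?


Z = n / (n + k)
= 974 / (974 + 1412)
= 974 / 2386
= 0.4082


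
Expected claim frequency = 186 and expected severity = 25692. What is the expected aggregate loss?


E[S] = E[N] * E[X]
= 186 * 25692
= 4.7787e+06


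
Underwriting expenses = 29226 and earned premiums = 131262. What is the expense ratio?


Expense ratio = expenses / premiums
= 29226 / 131262
= 0.2227


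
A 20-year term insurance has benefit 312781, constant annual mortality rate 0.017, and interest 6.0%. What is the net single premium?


NSP = benefit * sum_{k=0}^{n-1} k_p_x * q * v^(k+1)
With constant q=0.017, v=0.943396
Sum = 0.171924
NSP = 312781 * 0.171924
= 53774.5512


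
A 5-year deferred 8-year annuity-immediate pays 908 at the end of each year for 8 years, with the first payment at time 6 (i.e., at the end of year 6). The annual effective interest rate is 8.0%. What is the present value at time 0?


PV at time 5 of the 8-year annuity-immediate:
a_n = 908 * (1-(1+0.08)^(-8))/0.08 = 5217.9482
Discount back 5 years to time 0:
PV = 5217.9482 * (1+0.08)^(-5)
= 5217.9482 * 0.680583
= 3551.2478


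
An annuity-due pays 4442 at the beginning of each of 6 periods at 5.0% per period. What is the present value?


PV_due = PMT * (1-(1+i)^(-n))/i * (1+i)
PV_immediate = 22546.2242
PV_due = 22546.2242 * 1.05
= 23673.5354


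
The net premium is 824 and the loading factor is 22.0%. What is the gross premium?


Gross = net * (1 + loading)
= 824 * (1 + 0.22)
= 824 * 1.22
= 1005.28


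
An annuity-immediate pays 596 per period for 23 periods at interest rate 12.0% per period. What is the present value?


PV = PMT * (1 - (1+i)^(-n)) / i
= 596 * (1 - (1+0.12)^(-23)) / 0.12
= 596 * (1 - 0.073788) / 0.12
= 596 * 7.718434
= 4600.1865


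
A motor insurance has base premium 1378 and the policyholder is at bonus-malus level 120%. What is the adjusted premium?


adjusted = base * BM_level / 100
= 1378 * 120 / 100
= 1378 * 1.2
= 1653.6


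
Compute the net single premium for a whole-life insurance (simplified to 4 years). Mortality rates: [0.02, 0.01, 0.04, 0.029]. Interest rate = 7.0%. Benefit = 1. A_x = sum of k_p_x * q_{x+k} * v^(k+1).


v = 0.934579
Year 0: k_p_x=1.0, q=0.02, term=0.018692
Year 1: k_p_x=0.98, q=0.01, term=0.00856
Year 2: k_p_x=0.9702, q=0.04, term=0.031679
Year 3: k_p_x=0.931392, q=0.029, term=0.020606
A_x = 0.0795


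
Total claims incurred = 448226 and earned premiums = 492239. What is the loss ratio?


Loss ratio = claims / premiums
= 448226 / 492239
= 0.9106


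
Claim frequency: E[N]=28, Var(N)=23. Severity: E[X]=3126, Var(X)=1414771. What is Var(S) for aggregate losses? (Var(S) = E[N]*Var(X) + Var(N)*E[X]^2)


Var(S) = E[N]*Var(X) + Var(N)*E[X]^2
= 28*1414771 + 23*3126^2
= 39613588 + 224753148
= 2.6437e+08


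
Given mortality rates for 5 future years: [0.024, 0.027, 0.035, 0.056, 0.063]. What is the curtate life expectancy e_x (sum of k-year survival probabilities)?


e_x = sum_{k=1}^{n} k_p_x
k_p_x values:
  1_p_x = 0.976
  2_p_x = 0.949648
  3_p_x = 0.91641
  4_p_x = 0.865091
  5_p_x = 0.810591
e_x = 4.5177


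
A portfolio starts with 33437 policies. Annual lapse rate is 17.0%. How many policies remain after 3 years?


remaining = initial * (1 - lapse)^years
= 33437 * (1 - 0.17)^3
= 33437 * 0.571787
= 19118.8419


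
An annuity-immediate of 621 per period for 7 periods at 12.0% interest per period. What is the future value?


FV = PMT * ((1+i)^n - 1) / i
= 621 * ((1.12)^7 - 1) / 0.12
= 621 * (2.210681 - 1) / 0.12
= 6265.2763


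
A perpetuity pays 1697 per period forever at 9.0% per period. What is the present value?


PV = PMT / i
= 1697 / 0.09
= 18855.5556


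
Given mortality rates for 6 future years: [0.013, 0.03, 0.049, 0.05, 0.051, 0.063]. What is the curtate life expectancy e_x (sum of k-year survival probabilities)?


e_x = sum_{k=1}^{n} k_p_x
k_p_x values:
  1_p_x = 0.987
  2_p_x = 0.95739
  3_p_x = 0.910478
  4_p_x = 0.864954
  5_p_x = 0.820841
  6_p_x = 0.769128
e_x = 5.3098


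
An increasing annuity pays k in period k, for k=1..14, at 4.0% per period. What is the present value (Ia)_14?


(Ia)_n = sum_{k=1}^{n} k * v^k, v = 1/(1+i)
v = 0.961538
Sum computed term by term:
(Ia)_14 = 72.5249


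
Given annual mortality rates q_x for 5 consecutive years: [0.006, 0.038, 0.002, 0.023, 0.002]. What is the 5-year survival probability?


p_k = 1 - q_k for each year
Survival = product of (1 - q_k)
= 0.994 * 0.962 * 0.998 * 0.977 * 0.998
= 0.9305


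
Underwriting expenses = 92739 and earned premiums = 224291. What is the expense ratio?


Expense ratio = expenses / premiums
= 92739 / 224291
= 0.4135


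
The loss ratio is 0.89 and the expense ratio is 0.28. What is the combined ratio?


Combined ratio = loss ratio + expense ratio
= 0.89 + 0.28
= 1.17


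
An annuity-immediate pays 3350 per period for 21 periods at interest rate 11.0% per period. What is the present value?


PV = PMT * (1 - (1+i)^(-n)) / i
= 3350 * (1 - (1+0.11)^(-21)) / 0.11
= 3350 * (1 - 0.111742) / 0.11
= 3350 * 8.07507
= 27051.4858


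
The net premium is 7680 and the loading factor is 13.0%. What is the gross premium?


Gross = net * (1 + loading)
= 7680 * (1 + 0.13)
= 7680 * 1.13
= 8678.4


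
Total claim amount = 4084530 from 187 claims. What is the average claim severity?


severity = total / number
= 4084530 / 187
= 21842.4064


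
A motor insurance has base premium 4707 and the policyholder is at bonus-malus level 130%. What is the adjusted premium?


adjusted = base * BM_level / 100
= 4707 * 130 / 100
= 4707 * 1.3
= 6119.1


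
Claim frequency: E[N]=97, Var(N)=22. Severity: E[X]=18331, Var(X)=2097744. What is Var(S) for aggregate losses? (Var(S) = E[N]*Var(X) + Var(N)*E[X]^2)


Var(S) = E[N]*Var(X) + Var(N)*E[X]^2
= 97*2097744 + 22*18331^2
= 203481168 + 7392562342
= 7.5960e+09


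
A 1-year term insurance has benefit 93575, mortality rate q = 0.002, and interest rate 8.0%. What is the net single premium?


NSP = benefit * q * v
v = 1/(1+i) = 0.925926
NSP = 93575 * 0.002 * 0.925926
= 173.287


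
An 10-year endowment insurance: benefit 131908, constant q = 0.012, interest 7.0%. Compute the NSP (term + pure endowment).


Term component = 10606.5952
Pure endowment = 10_p_x * v^10 * benefit = 0.886277 * 0.508349 * 131908 = 59429.5996
NSP = 70036.1948


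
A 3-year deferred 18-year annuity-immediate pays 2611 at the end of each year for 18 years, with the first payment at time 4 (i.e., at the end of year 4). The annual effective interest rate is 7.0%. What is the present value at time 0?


PV at time 3 of the 18-year annuity-immediate:
a_n = 2611 * (1-(1+0.07)^(-18))/0.07 = 26264.2759
Discount back 3 years to time 0:
PV = 26264.2759 * (1+0.07)^(-3)
= 26264.2759 * 0.816298
= 21439.4727


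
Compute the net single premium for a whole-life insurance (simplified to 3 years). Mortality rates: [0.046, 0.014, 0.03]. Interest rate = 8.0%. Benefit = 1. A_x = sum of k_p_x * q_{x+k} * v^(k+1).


v = 0.925926
Year 0: k_p_x=1.0, q=0.046, term=0.042593
Year 1: k_p_x=0.954, q=0.014, term=0.011451
Year 2: k_p_x=0.940644, q=0.03, term=0.022401
A_x = 0.0764


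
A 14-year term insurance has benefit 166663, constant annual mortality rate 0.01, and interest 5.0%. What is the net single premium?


NSP = benefit * sum_{k=0}^{n-1} k_p_x * q * v^(k+1)
With constant q=0.01, v=0.952381
Sum = 0.093537
NSP = 166663 * 0.093537
= 15589.2218


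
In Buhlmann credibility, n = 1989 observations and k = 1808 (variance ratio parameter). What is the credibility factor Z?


Z = n / (n + k)
= 1989 / (1989 + 1808)
= 1989 / 3797
= 0.5238


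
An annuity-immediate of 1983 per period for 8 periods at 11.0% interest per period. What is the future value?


FV = PMT * ((1+i)^n - 1) / i
= 1983 * ((1.11)^8 - 1) / 0.11
= 1983 * (2.304538 - 1) / 0.11
= 23517.2582


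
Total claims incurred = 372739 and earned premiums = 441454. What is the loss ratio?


Loss ratio = claims / premiums
= 372739 / 441454
= 0.8443


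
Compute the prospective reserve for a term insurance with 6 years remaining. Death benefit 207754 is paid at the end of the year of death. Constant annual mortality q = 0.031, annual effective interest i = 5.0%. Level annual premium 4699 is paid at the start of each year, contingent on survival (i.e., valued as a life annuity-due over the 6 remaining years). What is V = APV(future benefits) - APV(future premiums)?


v = 1/(1+i) = 0.952381
APV(future benefits) per unit = sum_{k=0}^{5} k_p_x * q * v^(k+1) = 0.146296
APV(future benefits) = 207754 * 0.146296 = 30393.6652
Life annuity-due factor ä_{x:6} = sum_{k=0}^{5} k_p_x * v^k = 4.955201
APV(future premiums) = 4699 * 4.955201 = 23284.4901
V = 30393.6652 - 23284.4901
= 7109.1751


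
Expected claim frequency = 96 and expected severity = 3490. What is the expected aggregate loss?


E[S] = E[N] * E[X]
= 96 * 3490
= 335040


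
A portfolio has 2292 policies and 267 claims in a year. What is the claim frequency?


frequency = claims / policies
= 267 / 2292
= 0.1165


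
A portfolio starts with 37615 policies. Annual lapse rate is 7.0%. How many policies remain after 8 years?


remaining = initial * (1 - lapse)^years
= 37615 * (1 - 0.07)^8
= 37615 * 0.559582
= 21048.6698


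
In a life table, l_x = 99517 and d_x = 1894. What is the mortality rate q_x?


q_x = d_x / l_x
= 1894 / 99517
= 0.019


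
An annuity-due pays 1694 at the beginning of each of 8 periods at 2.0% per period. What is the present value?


PV_due = PMT * (1-(1+i)^(-n))/i * (1+i)
PV_immediate = 12409.3656
PV_due = 12409.3656 * 1.02
= 12657.5529


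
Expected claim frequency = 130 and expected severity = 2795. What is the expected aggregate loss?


E[S] = E[N] * E[X]
= 130 * 2795
= 363350


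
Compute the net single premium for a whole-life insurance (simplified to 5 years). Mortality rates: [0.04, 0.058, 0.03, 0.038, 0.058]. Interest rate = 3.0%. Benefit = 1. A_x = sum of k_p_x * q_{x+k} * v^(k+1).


v = 0.970874
Year 0: k_p_x=1.0, q=0.04, term=0.038835
Year 1: k_p_x=0.96, q=0.058, term=0.052484
Year 2: k_p_x=0.90432, q=0.03, term=0.024827
Year 3: k_p_x=0.87719, q=0.038, term=0.029616
Year 4: k_p_x=0.843857, q=0.058, term=0.042219
A_x = 0.188


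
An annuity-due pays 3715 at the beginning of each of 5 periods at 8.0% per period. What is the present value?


PV_due = PMT * (1-(1+i)^(-n))/i * (1+i)
PV_immediate = 14832.9178
PV_due = 14832.9178 * 1.08
= 16019.5512


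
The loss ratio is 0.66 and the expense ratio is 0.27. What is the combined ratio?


Combined ratio = loss ratio + expense ratio
= 0.66 + 0.27
= 0.93


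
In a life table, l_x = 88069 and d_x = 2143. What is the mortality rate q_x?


q_x = d_x / l_x
= 2143 / 88069
= 0.0243


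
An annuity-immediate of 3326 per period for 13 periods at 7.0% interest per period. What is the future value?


FV = PMT * ((1+i)^n - 1) / i
= 3326 * ((1.07)^13 - 1) / 0.07
= 3326 * (2.409845 - 1) / 0.07
= 66987.7782


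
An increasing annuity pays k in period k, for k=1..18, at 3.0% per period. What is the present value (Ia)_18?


(Ia)_n = sum_{k=1}^{n} k * v^k, v = 1/(1+i)
v = 0.970874
Sum computed term by term:
(Ia)_18 = 119.7672


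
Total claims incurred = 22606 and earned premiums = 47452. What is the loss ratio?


Loss ratio = claims / premiums
= 22606 / 47452
= 0.4764


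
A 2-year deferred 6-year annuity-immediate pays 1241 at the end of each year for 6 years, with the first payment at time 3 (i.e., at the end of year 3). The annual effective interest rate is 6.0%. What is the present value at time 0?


PV at time 2 of the 6-year annuity-immediate:
a_n = 1241 * (1-(1+0.06)^(-6))/0.06 = 6102.3995
Discount back 2 years to time 0:
PV = 6102.3995 * (1+0.06)^(-2)
= 6102.3995 * 0.889996
= 5431.1138


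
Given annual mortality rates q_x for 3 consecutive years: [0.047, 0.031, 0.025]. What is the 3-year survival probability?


p_k = 1 - q_k for each year
Survival = product of (1 - q_k)
= 0.953 * 0.969 * 0.975
= 0.9004


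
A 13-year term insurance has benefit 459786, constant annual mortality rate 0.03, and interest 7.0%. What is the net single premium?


NSP = benefit * sum_{k=0}^{n-1} k_p_x * q * v^(k+1)
With constant q=0.03, v=0.934579
Sum = 0.216215
NSP = 459786 * 0.216215
= 99412.7705


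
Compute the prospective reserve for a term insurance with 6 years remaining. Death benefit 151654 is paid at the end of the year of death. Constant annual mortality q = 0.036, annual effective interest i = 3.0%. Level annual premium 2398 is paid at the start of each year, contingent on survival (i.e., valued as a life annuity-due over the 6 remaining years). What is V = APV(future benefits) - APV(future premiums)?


v = 1/(1+i) = 0.970874
APV(future benefits) per unit = sum_{k=0}^{5} k_p_x * q * v^(k+1) = 0.17885
APV(future benefits) = 151654 * 0.17885 = 27123.3723
Life annuity-due factor ä_{x:6} = sum_{k=0}^{5} k_p_x * v^k = 5.117107
APV(future premiums) = 2398 * 5.117107 = 12270.8238
V = 27123.3723 - 12270.8238
= 14852.5486


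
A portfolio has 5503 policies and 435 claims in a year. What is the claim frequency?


frequency = claims / policies
= 435 / 5503
= 0.079


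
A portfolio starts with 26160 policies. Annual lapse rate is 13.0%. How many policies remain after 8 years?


remaining = initial * (1 - lapse)^years
= 26160 * (1 - 0.13)^8
= 26160 * 0.328212
= 8586.0173


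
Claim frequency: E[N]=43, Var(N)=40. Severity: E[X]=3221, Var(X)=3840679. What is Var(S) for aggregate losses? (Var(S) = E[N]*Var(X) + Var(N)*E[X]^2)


Var(S) = E[N]*Var(X) + Var(N)*E[X]^2
= 43*3840679 + 40*3221^2
= 165149197 + 414993640
= 5.8014e+08


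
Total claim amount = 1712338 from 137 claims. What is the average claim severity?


severity = total / number
= 1712338 / 137
= 12498.8175


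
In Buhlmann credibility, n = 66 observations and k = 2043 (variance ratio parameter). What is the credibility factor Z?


Z = n / (n + k)
= 66 / (66 + 2043)
= 66 / 2109
= 0.0313


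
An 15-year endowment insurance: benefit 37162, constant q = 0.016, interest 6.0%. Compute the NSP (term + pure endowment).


Term component = 5260.6063
Pure endowment = 15_p_x * v^15 * benefit = 0.785103 * 0.417265 * 37162 = 12174.12
NSP = 17434.7263


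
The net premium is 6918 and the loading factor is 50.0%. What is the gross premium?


Gross = net * (1 + loading)
= 6918 * (1 + 0.5)
= 6918 * 1.5
= 10377.0


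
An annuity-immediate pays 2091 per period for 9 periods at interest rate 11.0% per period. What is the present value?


PV = PMT * (1 - (1+i)^(-n)) / i
= 2091 * (1 - (1+0.11)^(-9)) / 0.11
= 2091 * (1 - 0.390925) / 0.11
= 2091 * 5.537048
= 11577.9664


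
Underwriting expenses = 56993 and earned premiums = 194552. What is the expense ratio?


Expense ratio = expenses / premiums
= 56993 / 194552
= 0.2929


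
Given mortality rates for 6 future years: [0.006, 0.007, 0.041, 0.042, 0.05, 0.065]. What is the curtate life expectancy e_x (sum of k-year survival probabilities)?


e_x = sum_{k=1}^{n} k_p_x
k_p_x values:
  1_p_x = 0.994
  2_p_x = 0.987042
  3_p_x = 0.946573
  4_p_x = 0.906817
  5_p_x = 0.861476
  6_p_x = 0.80548
e_x = 5.5014


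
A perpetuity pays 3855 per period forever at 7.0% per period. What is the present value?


PV = PMT / i
= 3855 / 0.07
= 55071.4286


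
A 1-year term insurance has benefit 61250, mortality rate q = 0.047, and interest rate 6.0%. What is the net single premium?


NSP = benefit * q * v
v = 1/(1+i) = 0.943396
NSP = 61250 * 0.047 * 0.943396
= 2715.8019


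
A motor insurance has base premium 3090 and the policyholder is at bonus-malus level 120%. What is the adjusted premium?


adjusted = base * BM_level / 100
= 3090 * 120 / 100
= 3090 * 1.2
= 3708.0


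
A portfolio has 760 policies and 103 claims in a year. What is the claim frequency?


frequency = claims / policies
= 103 / 760
= 0.1355


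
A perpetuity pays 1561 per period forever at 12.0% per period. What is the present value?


PV = PMT / i
= 1561 / 0.12
= 13008.3333


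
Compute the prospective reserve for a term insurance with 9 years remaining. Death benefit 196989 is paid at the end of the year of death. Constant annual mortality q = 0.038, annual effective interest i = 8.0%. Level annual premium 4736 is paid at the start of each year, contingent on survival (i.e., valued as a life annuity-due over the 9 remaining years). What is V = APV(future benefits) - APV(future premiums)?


v = 1/(1+i) = 0.925926
APV(future benefits) per unit = sum_{k=0}^{8} k_p_x * q * v^(k+1) = 0.208359
APV(future benefits) = 196989 * 0.208359 = 41044.4896
Life annuity-due factor ä_{x:9} = sum_{k=0}^{8} k_p_x * v^k = 5.921791
APV(future premiums) = 4736 * 5.921791 = 28045.6001
V = 41044.4896 - 28045.6001
= 12998.8896


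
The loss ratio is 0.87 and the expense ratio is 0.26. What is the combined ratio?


Combined ratio = loss ratio + expense ratio
= 0.87 + 0.26
= 1.13


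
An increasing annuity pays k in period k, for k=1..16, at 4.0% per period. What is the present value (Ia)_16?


(Ia)_n = sum_{k=1}^{n} k * v^k, v = 1/(1+i)
v = 0.961538
Sum computed term by term:
(Ia)_16 = 89.3964


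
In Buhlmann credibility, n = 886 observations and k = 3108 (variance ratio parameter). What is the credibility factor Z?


Z = n / (n + k)
= 886 / (886 + 3108)
= 886 / 3994
= 0.2218


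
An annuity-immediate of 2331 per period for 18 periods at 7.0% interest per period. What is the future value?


FV = PMT * ((1+i)^n - 1) / i
= 2331 * ((1.07)^18 - 1) / 0.07
= 2331 * (3.379932 - 1) / 0.07
= 79251.7448


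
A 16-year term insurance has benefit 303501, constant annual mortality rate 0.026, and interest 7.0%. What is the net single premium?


NSP = benefit * sum_{k=0}^{n-1} k_p_x * q * v^(k+1)
With constant q=0.026, v=0.934579
Sum = 0.210646
NSP = 303501 * 0.210646
= 63931.2767


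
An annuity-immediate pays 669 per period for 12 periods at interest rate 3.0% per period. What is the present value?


PV = PMT * (1 - (1+i)^(-n)) / i
= 669 * (1 - (1+0.03)^(-12)) / 0.03
= 669 * (1 - 0.70138) / 0.03
= 669 * 9.954004
= 6659.2287


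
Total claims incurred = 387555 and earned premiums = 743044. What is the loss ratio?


Loss ratio = claims / premiums
= 387555 / 743044
= 0.5216


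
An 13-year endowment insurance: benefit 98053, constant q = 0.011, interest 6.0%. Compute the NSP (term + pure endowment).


Term component = 9022.9349
Pure endowment = 13_p_x * v^13 * benefit = 0.866068 * 0.468839 * 98053 = 39814.0565
NSP = 48836.9914


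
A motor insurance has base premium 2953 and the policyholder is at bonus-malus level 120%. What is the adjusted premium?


adjusted = base * BM_level / 100
= 2953 * 120 / 100
= 2953 * 1.2
= 3543.6


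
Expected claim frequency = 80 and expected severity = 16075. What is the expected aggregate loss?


E[S] = E[N] * E[X]
= 80 * 16075
= 1.2860e+06


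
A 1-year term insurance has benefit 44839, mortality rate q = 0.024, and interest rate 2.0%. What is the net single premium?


NSP = benefit * q * v
v = 1/(1+i) = 0.980392
NSP = 44839 * 0.024 * 0.980392
= 1055.0353


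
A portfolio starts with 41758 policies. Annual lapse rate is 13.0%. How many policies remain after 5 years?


remaining = initial * (1 - lapse)^years
= 41758 * (1 - 0.13)^5
= 41758 * 0.498421
= 20813.0608


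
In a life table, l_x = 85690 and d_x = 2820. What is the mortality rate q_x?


q_x = d_x / l_x
= 2820 / 85690
= 0.0329


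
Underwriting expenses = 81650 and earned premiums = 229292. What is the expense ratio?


Expense ratio = expenses / premiums
= 81650 / 229292
= 0.3561


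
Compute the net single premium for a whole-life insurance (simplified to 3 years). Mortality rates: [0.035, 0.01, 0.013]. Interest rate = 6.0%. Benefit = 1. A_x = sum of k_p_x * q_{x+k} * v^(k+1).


v = 0.943396
Year 0: k_p_x=1.0, q=0.035, term=0.033019
Year 1: k_p_x=0.965, q=0.01, term=0.008588
Year 2: k_p_x=0.95535, q=0.013, term=0.010428
A_x = 0.052


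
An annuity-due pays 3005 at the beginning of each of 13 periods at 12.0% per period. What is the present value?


PV_due = PMT * (1-(1+i)^(-n))/i * (1+i)
PV_immediate = 19302.763
PV_due = 19302.763 * 1.12
= 21619.0945


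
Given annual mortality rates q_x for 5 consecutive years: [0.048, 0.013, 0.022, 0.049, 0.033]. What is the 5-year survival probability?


p_k = 1 - q_k for each year
Survival = product of (1 - q_k)
= 0.952 * 0.987 * 0.978 * 0.951 * 0.967
= 0.8451
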